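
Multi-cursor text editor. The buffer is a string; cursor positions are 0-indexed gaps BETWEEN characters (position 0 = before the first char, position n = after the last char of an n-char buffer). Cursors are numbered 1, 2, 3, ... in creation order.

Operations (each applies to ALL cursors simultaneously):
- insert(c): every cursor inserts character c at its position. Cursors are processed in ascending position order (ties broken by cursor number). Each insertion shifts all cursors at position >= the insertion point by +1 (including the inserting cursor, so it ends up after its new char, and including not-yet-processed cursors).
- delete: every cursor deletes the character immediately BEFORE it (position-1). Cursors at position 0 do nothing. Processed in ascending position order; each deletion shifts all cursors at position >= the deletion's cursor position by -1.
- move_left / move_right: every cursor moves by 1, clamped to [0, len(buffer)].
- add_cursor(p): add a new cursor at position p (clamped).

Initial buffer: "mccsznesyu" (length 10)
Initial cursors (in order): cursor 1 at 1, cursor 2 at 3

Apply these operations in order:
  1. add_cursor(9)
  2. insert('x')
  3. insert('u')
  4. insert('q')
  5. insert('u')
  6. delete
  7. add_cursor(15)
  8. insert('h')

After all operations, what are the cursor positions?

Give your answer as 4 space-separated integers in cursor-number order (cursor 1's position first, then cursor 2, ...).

Answer: 5 11 22 18

Derivation:
After op 1 (add_cursor(9)): buffer="mccsznesyu" (len 10), cursors c1@1 c2@3 c3@9, authorship ..........
After op 2 (insert('x')): buffer="mxccxsznesyxu" (len 13), cursors c1@2 c2@5 c3@12, authorship .1..2......3.
After op 3 (insert('u')): buffer="mxuccxusznesyxuu" (len 16), cursors c1@3 c2@7 c3@15, authorship .11..22......33.
After op 4 (insert('q')): buffer="mxuqccxuqsznesyxuqu" (len 19), cursors c1@4 c2@9 c3@18, authorship .111..222......333.
After op 5 (insert('u')): buffer="mxuquccxuqusznesyxuquu" (len 22), cursors c1@5 c2@11 c3@21, authorship .1111..2222......3333.
After op 6 (delete): buffer="mxuqccxuqsznesyxuqu" (len 19), cursors c1@4 c2@9 c3@18, authorship .111..222......333.
After op 7 (add_cursor(15)): buffer="mxuqccxuqsznesyxuqu" (len 19), cursors c1@4 c2@9 c4@15 c3@18, authorship .111..222......333.
After op 8 (insert('h')): buffer="mxuqhccxuqhsznesyhxuqhu" (len 23), cursors c1@5 c2@11 c4@18 c3@22, authorship .1111..2222......43333.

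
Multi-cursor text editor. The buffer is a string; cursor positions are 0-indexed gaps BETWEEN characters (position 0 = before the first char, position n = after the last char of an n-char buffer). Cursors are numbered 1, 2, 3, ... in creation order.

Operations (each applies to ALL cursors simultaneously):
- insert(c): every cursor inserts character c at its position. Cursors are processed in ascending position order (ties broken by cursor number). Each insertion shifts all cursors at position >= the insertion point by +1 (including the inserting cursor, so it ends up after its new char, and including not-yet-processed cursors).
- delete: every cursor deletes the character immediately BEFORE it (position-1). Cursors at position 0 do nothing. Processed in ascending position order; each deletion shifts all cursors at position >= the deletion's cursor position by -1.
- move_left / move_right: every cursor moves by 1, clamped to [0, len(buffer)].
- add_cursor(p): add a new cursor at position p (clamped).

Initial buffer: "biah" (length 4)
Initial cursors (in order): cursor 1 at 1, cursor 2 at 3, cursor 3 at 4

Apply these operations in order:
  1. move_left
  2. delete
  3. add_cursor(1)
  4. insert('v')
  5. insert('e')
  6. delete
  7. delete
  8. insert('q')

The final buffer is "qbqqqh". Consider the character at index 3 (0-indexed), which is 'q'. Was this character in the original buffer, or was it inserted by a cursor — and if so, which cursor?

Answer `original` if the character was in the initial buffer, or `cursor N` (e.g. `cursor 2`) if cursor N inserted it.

After op 1 (move_left): buffer="biah" (len 4), cursors c1@0 c2@2 c3@3, authorship ....
After op 2 (delete): buffer="bh" (len 2), cursors c1@0 c2@1 c3@1, authorship ..
After op 3 (add_cursor(1)): buffer="bh" (len 2), cursors c1@0 c2@1 c3@1 c4@1, authorship ..
After op 4 (insert('v')): buffer="vbvvvh" (len 6), cursors c1@1 c2@5 c3@5 c4@5, authorship 1.234.
After op 5 (insert('e')): buffer="vebvvveeeh" (len 10), cursors c1@2 c2@9 c3@9 c4@9, authorship 11.234234.
After op 6 (delete): buffer="vbvvvh" (len 6), cursors c1@1 c2@5 c3@5 c4@5, authorship 1.234.
After op 7 (delete): buffer="bh" (len 2), cursors c1@0 c2@1 c3@1 c4@1, authorship ..
After op 8 (insert('q')): buffer="qbqqqh" (len 6), cursors c1@1 c2@5 c3@5 c4@5, authorship 1.234.
Authorship (.=original, N=cursor N): 1 . 2 3 4 .
Index 3: author = 3

Answer: cursor 3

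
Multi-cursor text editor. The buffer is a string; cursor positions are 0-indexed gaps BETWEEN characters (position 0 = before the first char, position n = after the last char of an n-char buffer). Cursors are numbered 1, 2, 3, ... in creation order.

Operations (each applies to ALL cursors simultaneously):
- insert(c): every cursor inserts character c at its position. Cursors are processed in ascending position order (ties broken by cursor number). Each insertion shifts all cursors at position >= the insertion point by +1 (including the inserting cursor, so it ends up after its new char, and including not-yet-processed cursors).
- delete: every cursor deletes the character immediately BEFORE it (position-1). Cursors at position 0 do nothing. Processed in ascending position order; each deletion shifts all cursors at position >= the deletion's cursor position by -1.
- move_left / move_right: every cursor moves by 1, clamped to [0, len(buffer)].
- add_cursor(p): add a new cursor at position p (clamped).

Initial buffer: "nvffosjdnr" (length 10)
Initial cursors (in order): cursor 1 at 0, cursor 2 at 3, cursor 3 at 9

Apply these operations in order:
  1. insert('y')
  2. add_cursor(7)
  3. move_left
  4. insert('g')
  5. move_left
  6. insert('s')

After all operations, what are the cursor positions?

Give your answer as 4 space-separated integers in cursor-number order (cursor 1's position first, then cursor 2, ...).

After op 1 (insert('y')): buffer="ynvfyfosjdnyr" (len 13), cursors c1@1 c2@5 c3@12, authorship 1...2......3.
After op 2 (add_cursor(7)): buffer="ynvfyfosjdnyr" (len 13), cursors c1@1 c2@5 c4@7 c3@12, authorship 1...2......3.
After op 3 (move_left): buffer="ynvfyfosjdnyr" (len 13), cursors c1@0 c2@4 c4@6 c3@11, authorship 1...2......3.
After op 4 (insert('g')): buffer="gynvfgyfgosjdngyr" (len 17), cursors c1@1 c2@6 c4@9 c3@15, authorship 11...22.4.....33.
After op 5 (move_left): buffer="gynvfgyfgosjdngyr" (len 17), cursors c1@0 c2@5 c4@8 c3@14, authorship 11...22.4.....33.
After op 6 (insert('s')): buffer="sgynvfsgyfsgosjdnsgyr" (len 21), cursors c1@1 c2@7 c4@11 c3@18, authorship 111...222.44.....333.

Answer: 1 7 18 11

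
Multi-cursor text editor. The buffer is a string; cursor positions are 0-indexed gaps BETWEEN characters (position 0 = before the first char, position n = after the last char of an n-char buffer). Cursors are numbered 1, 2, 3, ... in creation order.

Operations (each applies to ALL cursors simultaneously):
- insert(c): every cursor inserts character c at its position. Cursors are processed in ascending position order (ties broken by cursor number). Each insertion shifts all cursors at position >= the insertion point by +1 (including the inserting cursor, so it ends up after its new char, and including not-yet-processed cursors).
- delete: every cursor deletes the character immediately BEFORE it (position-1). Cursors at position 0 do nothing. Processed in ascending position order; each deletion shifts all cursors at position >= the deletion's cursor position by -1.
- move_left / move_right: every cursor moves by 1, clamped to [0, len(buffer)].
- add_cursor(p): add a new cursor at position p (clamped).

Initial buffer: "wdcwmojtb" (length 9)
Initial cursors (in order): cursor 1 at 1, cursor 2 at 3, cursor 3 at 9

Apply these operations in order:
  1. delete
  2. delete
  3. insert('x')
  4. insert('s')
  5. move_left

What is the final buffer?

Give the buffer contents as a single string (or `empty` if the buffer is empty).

Answer: xxsswmojxs

Derivation:
After op 1 (delete): buffer="dwmojt" (len 6), cursors c1@0 c2@1 c3@6, authorship ......
After op 2 (delete): buffer="wmoj" (len 4), cursors c1@0 c2@0 c3@4, authorship ....
After op 3 (insert('x')): buffer="xxwmojx" (len 7), cursors c1@2 c2@2 c3@7, authorship 12....3
After op 4 (insert('s')): buffer="xxsswmojxs" (len 10), cursors c1@4 c2@4 c3@10, authorship 1212....33
After op 5 (move_left): buffer="xxsswmojxs" (len 10), cursors c1@3 c2@3 c3@9, authorship 1212....33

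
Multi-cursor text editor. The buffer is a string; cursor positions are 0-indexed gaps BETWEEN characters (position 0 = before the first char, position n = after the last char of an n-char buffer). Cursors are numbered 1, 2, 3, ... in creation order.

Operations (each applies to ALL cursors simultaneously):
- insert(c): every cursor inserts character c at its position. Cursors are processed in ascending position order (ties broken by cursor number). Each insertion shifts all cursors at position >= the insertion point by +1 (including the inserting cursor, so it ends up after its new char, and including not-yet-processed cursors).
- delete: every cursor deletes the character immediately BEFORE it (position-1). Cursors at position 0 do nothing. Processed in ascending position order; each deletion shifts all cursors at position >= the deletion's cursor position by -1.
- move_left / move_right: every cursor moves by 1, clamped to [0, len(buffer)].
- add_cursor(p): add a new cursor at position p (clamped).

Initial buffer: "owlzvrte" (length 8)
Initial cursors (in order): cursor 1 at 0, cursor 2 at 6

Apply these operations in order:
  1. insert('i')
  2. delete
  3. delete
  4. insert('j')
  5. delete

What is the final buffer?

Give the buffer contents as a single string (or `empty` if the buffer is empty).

After op 1 (insert('i')): buffer="iowlzvrite" (len 10), cursors c1@1 c2@8, authorship 1......2..
After op 2 (delete): buffer="owlzvrte" (len 8), cursors c1@0 c2@6, authorship ........
After op 3 (delete): buffer="owlzvte" (len 7), cursors c1@0 c2@5, authorship .......
After op 4 (insert('j')): buffer="jowlzvjte" (len 9), cursors c1@1 c2@7, authorship 1.....2..
After op 5 (delete): buffer="owlzvte" (len 7), cursors c1@0 c2@5, authorship .......

Answer: owlzvte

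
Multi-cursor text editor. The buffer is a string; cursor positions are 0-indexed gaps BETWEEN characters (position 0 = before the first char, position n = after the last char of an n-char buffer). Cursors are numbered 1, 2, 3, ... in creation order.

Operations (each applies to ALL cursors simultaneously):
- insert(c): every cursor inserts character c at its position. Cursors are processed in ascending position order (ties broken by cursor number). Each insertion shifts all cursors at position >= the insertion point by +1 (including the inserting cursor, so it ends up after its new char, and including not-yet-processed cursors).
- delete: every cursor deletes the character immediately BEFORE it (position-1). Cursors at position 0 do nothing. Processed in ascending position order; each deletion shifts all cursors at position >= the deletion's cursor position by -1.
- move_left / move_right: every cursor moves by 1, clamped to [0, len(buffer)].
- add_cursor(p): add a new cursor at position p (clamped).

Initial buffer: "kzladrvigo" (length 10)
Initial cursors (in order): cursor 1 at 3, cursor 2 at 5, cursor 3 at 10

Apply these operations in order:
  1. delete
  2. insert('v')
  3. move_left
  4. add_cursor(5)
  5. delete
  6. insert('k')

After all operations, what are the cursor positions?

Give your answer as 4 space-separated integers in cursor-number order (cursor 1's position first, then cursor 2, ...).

After op 1 (delete): buffer="kzarvig" (len 7), cursors c1@2 c2@3 c3@7, authorship .......
After op 2 (insert('v')): buffer="kzvavrvigv" (len 10), cursors c1@3 c2@5 c3@10, authorship ..1.2....3
After op 3 (move_left): buffer="kzvavrvigv" (len 10), cursors c1@2 c2@4 c3@9, authorship ..1.2....3
After op 4 (add_cursor(5)): buffer="kzvavrvigv" (len 10), cursors c1@2 c2@4 c4@5 c3@9, authorship ..1.2....3
After op 5 (delete): buffer="kvrviv" (len 6), cursors c1@1 c2@2 c4@2 c3@5, authorship .1...3
After op 6 (insert('k')): buffer="kkvkkrvikv" (len 10), cursors c1@2 c2@5 c4@5 c3@9, authorship .1124...33

Answer: 2 5 9 5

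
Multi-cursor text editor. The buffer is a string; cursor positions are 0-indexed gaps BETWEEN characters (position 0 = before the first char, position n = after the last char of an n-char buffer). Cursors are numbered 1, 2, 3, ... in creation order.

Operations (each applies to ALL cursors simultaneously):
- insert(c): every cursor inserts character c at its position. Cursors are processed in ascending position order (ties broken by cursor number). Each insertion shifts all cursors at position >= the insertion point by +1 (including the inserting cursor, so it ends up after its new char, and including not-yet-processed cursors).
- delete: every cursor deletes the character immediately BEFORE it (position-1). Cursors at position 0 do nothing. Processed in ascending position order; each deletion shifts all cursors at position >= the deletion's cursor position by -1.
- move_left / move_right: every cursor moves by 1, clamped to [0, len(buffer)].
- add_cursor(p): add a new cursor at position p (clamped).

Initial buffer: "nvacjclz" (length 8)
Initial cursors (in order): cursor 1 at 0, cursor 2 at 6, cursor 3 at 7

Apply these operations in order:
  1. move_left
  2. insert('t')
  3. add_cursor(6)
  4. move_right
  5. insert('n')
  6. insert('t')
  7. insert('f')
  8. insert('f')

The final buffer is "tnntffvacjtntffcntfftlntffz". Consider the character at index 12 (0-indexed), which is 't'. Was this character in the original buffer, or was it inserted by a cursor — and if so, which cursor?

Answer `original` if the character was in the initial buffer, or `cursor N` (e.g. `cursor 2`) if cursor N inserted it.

Answer: cursor 4

Derivation:
After op 1 (move_left): buffer="nvacjclz" (len 8), cursors c1@0 c2@5 c3@6, authorship ........
After op 2 (insert('t')): buffer="tnvacjtctlz" (len 11), cursors c1@1 c2@7 c3@9, authorship 1.....2.3..
After op 3 (add_cursor(6)): buffer="tnvacjtctlz" (len 11), cursors c1@1 c4@6 c2@7 c3@9, authorship 1.....2.3..
After op 4 (move_right): buffer="tnvacjtctlz" (len 11), cursors c1@2 c4@7 c2@8 c3@10, authorship 1.....2.3..
After op 5 (insert('n')): buffer="tnnvacjtncntlnz" (len 15), cursors c1@3 c4@9 c2@11 c3@14, authorship 1.1....24.23.3.
After op 6 (insert('t')): buffer="tnntvacjtntcnttlntz" (len 19), cursors c1@4 c4@11 c2@14 c3@18, authorship 1.11....244.223.33.
After op 7 (insert('f')): buffer="tnntfvacjtntfcntftlntfz" (len 23), cursors c1@5 c4@13 c2@17 c3@22, authorship 1.111....2444.2223.333.
After op 8 (insert('f')): buffer="tnntffvacjtntffcntfftlntffz" (len 27), cursors c1@6 c4@15 c2@20 c3@26, authorship 1.1111....24444.22223.3333.
Authorship (.=original, N=cursor N): 1 . 1 1 1 1 . . . . 2 4 4 4 4 . 2 2 2 2 3 . 3 3 3 3 .
Index 12: author = 4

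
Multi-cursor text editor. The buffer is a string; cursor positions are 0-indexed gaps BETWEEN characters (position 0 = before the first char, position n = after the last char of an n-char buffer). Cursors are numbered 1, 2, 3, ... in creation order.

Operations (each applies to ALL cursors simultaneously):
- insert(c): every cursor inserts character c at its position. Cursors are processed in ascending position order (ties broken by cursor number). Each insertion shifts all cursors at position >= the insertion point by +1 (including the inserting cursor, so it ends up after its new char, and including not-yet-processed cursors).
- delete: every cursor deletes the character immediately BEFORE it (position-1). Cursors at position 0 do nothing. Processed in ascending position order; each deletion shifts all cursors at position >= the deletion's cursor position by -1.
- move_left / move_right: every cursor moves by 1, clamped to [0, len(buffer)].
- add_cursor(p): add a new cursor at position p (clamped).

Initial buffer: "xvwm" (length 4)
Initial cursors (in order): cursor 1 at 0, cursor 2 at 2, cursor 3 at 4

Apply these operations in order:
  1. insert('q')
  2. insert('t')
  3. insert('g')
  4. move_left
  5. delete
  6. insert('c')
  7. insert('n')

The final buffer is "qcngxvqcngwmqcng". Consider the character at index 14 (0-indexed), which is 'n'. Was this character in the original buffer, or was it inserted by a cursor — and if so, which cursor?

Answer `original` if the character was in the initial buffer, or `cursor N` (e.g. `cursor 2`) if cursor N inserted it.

After op 1 (insert('q')): buffer="qxvqwmq" (len 7), cursors c1@1 c2@4 c3@7, authorship 1..2..3
After op 2 (insert('t')): buffer="qtxvqtwmqt" (len 10), cursors c1@2 c2@6 c3@10, authorship 11..22..33
After op 3 (insert('g')): buffer="qtgxvqtgwmqtg" (len 13), cursors c1@3 c2@8 c3@13, authorship 111..222..333
After op 4 (move_left): buffer="qtgxvqtgwmqtg" (len 13), cursors c1@2 c2@7 c3@12, authorship 111..222..333
After op 5 (delete): buffer="qgxvqgwmqg" (len 10), cursors c1@1 c2@5 c3@9, authorship 11..22..33
After op 6 (insert('c')): buffer="qcgxvqcgwmqcg" (len 13), cursors c1@2 c2@7 c3@12, authorship 111..222..333
After op 7 (insert('n')): buffer="qcngxvqcngwmqcng" (len 16), cursors c1@3 c2@9 c3@15, authorship 1111..2222..3333
Authorship (.=original, N=cursor N): 1 1 1 1 . . 2 2 2 2 . . 3 3 3 3
Index 14: author = 3

Answer: cursor 3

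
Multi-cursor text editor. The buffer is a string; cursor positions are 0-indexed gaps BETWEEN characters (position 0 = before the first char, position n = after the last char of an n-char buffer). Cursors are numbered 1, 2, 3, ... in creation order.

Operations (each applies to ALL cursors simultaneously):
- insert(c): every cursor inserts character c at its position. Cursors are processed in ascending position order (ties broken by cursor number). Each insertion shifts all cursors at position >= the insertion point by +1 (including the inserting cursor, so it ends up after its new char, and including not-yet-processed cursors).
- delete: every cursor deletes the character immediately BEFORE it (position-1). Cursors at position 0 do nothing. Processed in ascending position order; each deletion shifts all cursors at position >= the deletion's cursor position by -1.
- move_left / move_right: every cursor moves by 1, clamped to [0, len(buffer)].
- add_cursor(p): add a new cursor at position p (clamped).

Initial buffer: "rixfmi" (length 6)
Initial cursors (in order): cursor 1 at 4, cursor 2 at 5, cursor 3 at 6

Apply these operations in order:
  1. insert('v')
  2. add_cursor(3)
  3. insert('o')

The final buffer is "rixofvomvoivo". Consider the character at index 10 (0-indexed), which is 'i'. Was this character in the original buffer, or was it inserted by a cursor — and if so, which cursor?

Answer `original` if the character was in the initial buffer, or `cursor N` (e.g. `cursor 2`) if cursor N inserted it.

Answer: original

Derivation:
After op 1 (insert('v')): buffer="rixfvmviv" (len 9), cursors c1@5 c2@7 c3@9, authorship ....1.2.3
After op 2 (add_cursor(3)): buffer="rixfvmviv" (len 9), cursors c4@3 c1@5 c2@7 c3@9, authorship ....1.2.3
After op 3 (insert('o')): buffer="rixofvomvoivo" (len 13), cursors c4@4 c1@7 c2@10 c3@13, authorship ...4.11.22.33
Authorship (.=original, N=cursor N): . . . 4 . 1 1 . 2 2 . 3 3
Index 10: author = original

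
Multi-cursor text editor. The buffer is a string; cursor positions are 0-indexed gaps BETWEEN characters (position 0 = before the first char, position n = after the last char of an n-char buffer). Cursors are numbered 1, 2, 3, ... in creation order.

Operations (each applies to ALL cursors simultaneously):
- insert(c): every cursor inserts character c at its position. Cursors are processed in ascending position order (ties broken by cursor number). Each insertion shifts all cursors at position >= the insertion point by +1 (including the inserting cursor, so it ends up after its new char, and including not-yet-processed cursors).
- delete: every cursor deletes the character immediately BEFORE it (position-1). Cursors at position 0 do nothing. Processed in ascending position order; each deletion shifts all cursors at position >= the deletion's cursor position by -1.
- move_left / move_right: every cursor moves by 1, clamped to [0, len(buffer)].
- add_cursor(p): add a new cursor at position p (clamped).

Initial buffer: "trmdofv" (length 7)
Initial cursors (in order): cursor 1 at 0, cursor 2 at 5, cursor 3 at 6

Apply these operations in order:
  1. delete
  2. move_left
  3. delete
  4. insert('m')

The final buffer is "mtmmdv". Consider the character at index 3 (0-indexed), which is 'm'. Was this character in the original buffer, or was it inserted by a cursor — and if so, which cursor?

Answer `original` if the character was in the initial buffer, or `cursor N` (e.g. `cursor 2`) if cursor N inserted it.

Answer: cursor 3

Derivation:
After op 1 (delete): buffer="trmdv" (len 5), cursors c1@0 c2@4 c3@4, authorship .....
After op 2 (move_left): buffer="trmdv" (len 5), cursors c1@0 c2@3 c3@3, authorship .....
After op 3 (delete): buffer="tdv" (len 3), cursors c1@0 c2@1 c3@1, authorship ...
After op 4 (insert('m')): buffer="mtmmdv" (len 6), cursors c1@1 c2@4 c3@4, authorship 1.23..
Authorship (.=original, N=cursor N): 1 . 2 3 . .
Index 3: author = 3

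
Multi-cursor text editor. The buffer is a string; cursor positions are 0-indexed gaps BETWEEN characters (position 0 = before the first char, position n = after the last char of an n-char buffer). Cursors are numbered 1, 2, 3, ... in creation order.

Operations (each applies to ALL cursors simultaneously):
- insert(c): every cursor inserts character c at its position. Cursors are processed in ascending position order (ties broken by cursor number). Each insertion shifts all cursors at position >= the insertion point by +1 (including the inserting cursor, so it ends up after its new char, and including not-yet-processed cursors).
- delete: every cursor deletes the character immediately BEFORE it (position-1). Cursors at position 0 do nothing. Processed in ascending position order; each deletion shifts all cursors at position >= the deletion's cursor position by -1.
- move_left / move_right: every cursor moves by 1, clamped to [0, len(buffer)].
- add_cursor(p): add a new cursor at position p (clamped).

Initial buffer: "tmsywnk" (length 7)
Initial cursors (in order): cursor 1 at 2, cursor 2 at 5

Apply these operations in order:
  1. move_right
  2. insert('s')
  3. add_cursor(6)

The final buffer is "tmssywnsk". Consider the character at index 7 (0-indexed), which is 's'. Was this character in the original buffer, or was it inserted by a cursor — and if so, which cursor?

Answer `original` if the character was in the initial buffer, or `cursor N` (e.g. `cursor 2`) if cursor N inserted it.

After op 1 (move_right): buffer="tmsywnk" (len 7), cursors c1@3 c2@6, authorship .......
After op 2 (insert('s')): buffer="tmssywnsk" (len 9), cursors c1@4 c2@8, authorship ...1...2.
After op 3 (add_cursor(6)): buffer="tmssywnsk" (len 9), cursors c1@4 c3@6 c2@8, authorship ...1...2.
Authorship (.=original, N=cursor N): . . . 1 . . . 2 .
Index 7: author = 2

Answer: cursor 2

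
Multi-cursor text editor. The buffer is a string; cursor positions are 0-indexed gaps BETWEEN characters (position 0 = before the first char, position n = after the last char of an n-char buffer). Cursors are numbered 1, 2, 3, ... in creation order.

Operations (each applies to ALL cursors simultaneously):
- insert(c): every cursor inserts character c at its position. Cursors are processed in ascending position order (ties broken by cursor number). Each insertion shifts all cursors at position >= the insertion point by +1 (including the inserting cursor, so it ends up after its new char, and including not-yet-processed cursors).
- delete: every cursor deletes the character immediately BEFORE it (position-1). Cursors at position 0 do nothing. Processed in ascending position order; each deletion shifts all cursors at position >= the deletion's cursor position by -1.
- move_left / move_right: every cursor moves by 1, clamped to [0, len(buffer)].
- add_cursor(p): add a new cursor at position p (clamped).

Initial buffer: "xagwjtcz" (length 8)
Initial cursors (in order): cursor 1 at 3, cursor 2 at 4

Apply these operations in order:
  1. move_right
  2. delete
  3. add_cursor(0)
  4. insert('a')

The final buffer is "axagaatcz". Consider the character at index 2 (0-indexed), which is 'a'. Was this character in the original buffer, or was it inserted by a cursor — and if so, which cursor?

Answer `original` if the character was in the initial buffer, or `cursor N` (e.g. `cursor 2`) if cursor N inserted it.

Answer: original

Derivation:
After op 1 (move_right): buffer="xagwjtcz" (len 8), cursors c1@4 c2@5, authorship ........
After op 2 (delete): buffer="xagtcz" (len 6), cursors c1@3 c2@3, authorship ......
After op 3 (add_cursor(0)): buffer="xagtcz" (len 6), cursors c3@0 c1@3 c2@3, authorship ......
After op 4 (insert('a')): buffer="axagaatcz" (len 9), cursors c3@1 c1@6 c2@6, authorship 3...12...
Authorship (.=original, N=cursor N): 3 . . . 1 2 . . .
Index 2: author = original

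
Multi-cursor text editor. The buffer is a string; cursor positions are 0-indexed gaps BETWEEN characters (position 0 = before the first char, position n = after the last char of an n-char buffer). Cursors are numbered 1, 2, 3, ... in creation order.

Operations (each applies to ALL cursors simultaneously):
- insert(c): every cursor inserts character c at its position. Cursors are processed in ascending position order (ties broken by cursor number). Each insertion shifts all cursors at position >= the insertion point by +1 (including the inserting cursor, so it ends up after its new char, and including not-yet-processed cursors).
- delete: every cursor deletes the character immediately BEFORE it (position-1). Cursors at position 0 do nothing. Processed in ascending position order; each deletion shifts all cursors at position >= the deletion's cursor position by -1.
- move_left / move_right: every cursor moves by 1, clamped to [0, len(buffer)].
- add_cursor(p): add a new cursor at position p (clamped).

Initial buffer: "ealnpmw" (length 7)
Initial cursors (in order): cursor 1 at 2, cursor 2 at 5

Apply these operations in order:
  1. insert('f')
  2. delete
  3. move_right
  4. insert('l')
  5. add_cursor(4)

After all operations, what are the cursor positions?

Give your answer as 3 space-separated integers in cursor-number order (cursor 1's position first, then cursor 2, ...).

Answer: 4 8 4

Derivation:
After op 1 (insert('f')): buffer="eaflnpfmw" (len 9), cursors c1@3 c2@7, authorship ..1...2..
After op 2 (delete): buffer="ealnpmw" (len 7), cursors c1@2 c2@5, authorship .......
After op 3 (move_right): buffer="ealnpmw" (len 7), cursors c1@3 c2@6, authorship .......
After op 4 (insert('l')): buffer="eallnpmlw" (len 9), cursors c1@4 c2@8, authorship ...1...2.
After op 5 (add_cursor(4)): buffer="eallnpmlw" (len 9), cursors c1@4 c3@4 c2@8, authorship ...1...2.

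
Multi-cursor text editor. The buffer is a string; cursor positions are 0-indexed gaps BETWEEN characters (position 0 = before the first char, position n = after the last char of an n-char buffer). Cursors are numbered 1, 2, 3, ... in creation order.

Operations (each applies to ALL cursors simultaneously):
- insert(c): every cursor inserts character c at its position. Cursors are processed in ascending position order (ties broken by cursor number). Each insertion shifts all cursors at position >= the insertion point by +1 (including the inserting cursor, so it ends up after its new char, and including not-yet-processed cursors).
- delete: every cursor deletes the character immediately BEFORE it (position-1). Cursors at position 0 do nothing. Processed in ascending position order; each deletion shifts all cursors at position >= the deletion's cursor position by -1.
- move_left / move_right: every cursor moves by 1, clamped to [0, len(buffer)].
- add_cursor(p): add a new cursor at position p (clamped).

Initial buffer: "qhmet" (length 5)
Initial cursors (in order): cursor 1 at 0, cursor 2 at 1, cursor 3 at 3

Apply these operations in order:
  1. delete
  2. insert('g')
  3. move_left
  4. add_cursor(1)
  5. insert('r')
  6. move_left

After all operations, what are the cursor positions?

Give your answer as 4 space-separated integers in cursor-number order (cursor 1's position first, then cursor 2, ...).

Answer: 3 3 6 3

Derivation:
After op 1 (delete): buffer="het" (len 3), cursors c1@0 c2@0 c3@1, authorship ...
After op 2 (insert('g')): buffer="gghget" (len 6), cursors c1@2 c2@2 c3@4, authorship 12.3..
After op 3 (move_left): buffer="gghget" (len 6), cursors c1@1 c2@1 c3@3, authorship 12.3..
After op 4 (add_cursor(1)): buffer="gghget" (len 6), cursors c1@1 c2@1 c4@1 c3@3, authorship 12.3..
After op 5 (insert('r')): buffer="grrrghrget" (len 10), cursors c1@4 c2@4 c4@4 c3@7, authorship 11242.33..
After op 6 (move_left): buffer="grrrghrget" (len 10), cursors c1@3 c2@3 c4@3 c3@6, authorship 11242.33..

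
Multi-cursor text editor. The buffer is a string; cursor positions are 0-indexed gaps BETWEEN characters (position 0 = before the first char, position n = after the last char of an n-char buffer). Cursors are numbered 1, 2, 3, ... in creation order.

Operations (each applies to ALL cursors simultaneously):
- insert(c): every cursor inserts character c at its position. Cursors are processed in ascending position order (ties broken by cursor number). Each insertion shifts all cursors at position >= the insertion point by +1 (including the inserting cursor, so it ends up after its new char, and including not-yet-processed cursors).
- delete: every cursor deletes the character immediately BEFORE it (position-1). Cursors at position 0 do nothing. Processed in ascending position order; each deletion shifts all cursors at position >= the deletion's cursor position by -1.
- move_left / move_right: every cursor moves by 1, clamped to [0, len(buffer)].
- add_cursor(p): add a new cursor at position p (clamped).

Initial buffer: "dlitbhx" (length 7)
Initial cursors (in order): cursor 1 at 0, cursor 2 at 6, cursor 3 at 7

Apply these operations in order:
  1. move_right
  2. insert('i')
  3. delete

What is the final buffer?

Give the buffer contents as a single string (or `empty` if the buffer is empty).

After op 1 (move_right): buffer="dlitbhx" (len 7), cursors c1@1 c2@7 c3@7, authorship .......
After op 2 (insert('i')): buffer="dilitbhxii" (len 10), cursors c1@2 c2@10 c3@10, authorship .1......23
After op 3 (delete): buffer="dlitbhx" (len 7), cursors c1@1 c2@7 c3@7, authorship .......

Answer: dlitbhx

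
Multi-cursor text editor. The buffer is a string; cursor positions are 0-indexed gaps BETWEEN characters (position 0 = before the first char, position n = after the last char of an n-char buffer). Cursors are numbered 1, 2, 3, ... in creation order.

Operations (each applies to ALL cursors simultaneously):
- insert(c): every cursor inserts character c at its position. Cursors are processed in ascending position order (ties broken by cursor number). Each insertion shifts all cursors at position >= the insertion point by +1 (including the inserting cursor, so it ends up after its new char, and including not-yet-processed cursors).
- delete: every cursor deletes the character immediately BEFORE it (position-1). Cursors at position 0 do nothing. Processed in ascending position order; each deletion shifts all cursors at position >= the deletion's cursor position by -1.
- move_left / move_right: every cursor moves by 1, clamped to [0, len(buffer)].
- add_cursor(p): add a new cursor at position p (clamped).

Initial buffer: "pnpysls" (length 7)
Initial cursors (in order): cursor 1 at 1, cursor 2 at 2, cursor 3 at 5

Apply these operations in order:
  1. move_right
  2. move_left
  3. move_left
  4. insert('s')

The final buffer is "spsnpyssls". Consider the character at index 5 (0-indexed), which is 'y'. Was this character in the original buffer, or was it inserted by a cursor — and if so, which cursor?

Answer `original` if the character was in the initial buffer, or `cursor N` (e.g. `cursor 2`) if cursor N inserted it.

Answer: original

Derivation:
After op 1 (move_right): buffer="pnpysls" (len 7), cursors c1@2 c2@3 c3@6, authorship .......
After op 2 (move_left): buffer="pnpysls" (len 7), cursors c1@1 c2@2 c3@5, authorship .......
After op 3 (move_left): buffer="pnpysls" (len 7), cursors c1@0 c2@1 c3@4, authorship .......
After op 4 (insert('s')): buffer="spsnpyssls" (len 10), cursors c1@1 c2@3 c3@7, authorship 1.2...3...
Authorship (.=original, N=cursor N): 1 . 2 . . . 3 . . .
Index 5: author = original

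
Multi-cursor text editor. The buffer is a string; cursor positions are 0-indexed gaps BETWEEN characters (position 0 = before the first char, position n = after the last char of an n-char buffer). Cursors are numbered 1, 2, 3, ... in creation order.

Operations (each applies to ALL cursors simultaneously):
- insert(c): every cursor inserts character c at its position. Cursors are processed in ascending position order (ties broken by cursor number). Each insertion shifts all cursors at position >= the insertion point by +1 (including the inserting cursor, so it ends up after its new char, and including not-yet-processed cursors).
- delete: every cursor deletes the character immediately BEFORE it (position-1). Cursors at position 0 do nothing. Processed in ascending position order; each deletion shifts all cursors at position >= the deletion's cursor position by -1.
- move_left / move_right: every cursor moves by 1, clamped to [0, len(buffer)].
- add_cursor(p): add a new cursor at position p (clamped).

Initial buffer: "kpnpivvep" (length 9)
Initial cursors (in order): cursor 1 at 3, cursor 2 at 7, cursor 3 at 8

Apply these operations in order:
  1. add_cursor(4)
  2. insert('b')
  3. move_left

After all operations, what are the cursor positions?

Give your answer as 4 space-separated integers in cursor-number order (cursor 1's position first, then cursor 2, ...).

Answer: 3 9 11 5

Derivation:
After op 1 (add_cursor(4)): buffer="kpnpivvep" (len 9), cursors c1@3 c4@4 c2@7 c3@8, authorship .........
After op 2 (insert('b')): buffer="kpnbpbivvbebp" (len 13), cursors c1@4 c4@6 c2@10 c3@12, authorship ...1.4...2.3.
After op 3 (move_left): buffer="kpnbpbivvbebp" (len 13), cursors c1@3 c4@5 c2@9 c3@11, authorship ...1.4...2.3.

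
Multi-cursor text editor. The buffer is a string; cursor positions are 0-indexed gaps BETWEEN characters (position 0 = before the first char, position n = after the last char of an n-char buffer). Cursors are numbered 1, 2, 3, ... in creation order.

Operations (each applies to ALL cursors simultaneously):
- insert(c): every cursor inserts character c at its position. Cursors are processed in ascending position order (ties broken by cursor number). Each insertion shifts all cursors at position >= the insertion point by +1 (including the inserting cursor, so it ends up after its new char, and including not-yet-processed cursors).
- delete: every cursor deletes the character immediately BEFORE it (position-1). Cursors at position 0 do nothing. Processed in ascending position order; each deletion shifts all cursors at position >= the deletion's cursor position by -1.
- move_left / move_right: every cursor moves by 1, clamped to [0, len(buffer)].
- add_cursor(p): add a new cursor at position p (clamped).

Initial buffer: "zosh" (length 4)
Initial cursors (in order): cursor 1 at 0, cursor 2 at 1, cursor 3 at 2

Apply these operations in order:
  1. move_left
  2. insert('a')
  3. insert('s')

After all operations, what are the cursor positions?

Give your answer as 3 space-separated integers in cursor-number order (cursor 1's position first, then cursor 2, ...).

After op 1 (move_left): buffer="zosh" (len 4), cursors c1@0 c2@0 c3@1, authorship ....
After op 2 (insert('a')): buffer="aazaosh" (len 7), cursors c1@2 c2@2 c3@4, authorship 12.3...
After op 3 (insert('s')): buffer="aasszasosh" (len 10), cursors c1@4 c2@4 c3@7, authorship 1212.33...

Answer: 4 4 7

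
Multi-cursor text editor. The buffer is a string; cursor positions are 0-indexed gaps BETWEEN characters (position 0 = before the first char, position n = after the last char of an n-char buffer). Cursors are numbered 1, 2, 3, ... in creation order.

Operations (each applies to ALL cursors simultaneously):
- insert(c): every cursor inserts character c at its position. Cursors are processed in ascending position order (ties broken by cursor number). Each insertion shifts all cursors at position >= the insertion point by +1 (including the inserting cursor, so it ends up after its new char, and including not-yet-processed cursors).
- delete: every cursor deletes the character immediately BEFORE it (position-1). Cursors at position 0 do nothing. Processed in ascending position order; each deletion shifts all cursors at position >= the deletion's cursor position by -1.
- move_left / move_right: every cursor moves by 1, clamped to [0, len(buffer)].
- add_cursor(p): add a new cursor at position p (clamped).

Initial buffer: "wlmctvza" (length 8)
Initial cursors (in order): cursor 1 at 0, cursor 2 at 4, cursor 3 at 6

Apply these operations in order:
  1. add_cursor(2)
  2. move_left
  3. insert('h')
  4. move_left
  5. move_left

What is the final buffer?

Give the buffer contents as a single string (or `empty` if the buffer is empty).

After op 1 (add_cursor(2)): buffer="wlmctvza" (len 8), cursors c1@0 c4@2 c2@4 c3@6, authorship ........
After op 2 (move_left): buffer="wlmctvza" (len 8), cursors c1@0 c4@1 c2@3 c3@5, authorship ........
After op 3 (insert('h')): buffer="hwhlmhcthvza" (len 12), cursors c1@1 c4@3 c2@6 c3@9, authorship 1.4..2..3...
After op 4 (move_left): buffer="hwhlmhcthvza" (len 12), cursors c1@0 c4@2 c2@5 c3@8, authorship 1.4..2..3...
After op 5 (move_left): buffer="hwhlmhcthvza" (len 12), cursors c1@0 c4@1 c2@4 c3@7, authorship 1.4..2..3...

Answer: hwhlmhcthvza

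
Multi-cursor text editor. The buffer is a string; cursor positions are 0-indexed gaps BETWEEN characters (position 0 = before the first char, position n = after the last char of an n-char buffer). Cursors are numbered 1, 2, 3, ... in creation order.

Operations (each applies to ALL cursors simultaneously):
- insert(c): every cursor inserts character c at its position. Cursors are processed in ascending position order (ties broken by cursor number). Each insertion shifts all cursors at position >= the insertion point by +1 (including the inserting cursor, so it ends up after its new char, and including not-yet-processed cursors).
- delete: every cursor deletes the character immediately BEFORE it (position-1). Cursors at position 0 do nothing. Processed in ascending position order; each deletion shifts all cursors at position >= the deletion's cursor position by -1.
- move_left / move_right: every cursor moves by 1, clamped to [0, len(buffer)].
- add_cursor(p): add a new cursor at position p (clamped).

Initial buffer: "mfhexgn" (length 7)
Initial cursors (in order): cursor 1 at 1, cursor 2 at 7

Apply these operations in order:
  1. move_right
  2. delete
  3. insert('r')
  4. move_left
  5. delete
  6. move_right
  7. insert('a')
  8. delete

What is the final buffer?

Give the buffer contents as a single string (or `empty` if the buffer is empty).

After op 1 (move_right): buffer="mfhexgn" (len 7), cursors c1@2 c2@7, authorship .......
After op 2 (delete): buffer="mhexg" (len 5), cursors c1@1 c2@5, authorship .....
After op 3 (insert('r')): buffer="mrhexgr" (len 7), cursors c1@2 c2@7, authorship .1....2
After op 4 (move_left): buffer="mrhexgr" (len 7), cursors c1@1 c2@6, authorship .1....2
After op 5 (delete): buffer="rhexr" (len 5), cursors c1@0 c2@4, authorship 1...2
After op 6 (move_right): buffer="rhexr" (len 5), cursors c1@1 c2@5, authorship 1...2
After op 7 (insert('a')): buffer="rahexra" (len 7), cursors c1@2 c2@7, authorship 11...22
After op 8 (delete): buffer="rhexr" (len 5), cursors c1@1 c2@5, authorship 1...2

Answer: rhexr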